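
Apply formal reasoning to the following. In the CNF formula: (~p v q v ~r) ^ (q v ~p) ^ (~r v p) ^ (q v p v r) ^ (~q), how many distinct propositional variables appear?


Identify each variable that appears in the formula.
Variables found: p, q, r
Count = 3

3


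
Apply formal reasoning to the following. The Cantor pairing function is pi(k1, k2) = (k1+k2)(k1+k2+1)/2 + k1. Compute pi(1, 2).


k1 + k2 = 3
(k1+k2)(k1+k2+1)/2 = 3 * 4 / 2 = 6
pi = 6 + 1 = 7

7


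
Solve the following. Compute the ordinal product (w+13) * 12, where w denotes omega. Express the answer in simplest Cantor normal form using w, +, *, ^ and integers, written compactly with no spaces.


Compute (w+13) * 12.
Ordinal * is associative and left-distributive over +, but NOT commutative; for finite n>1, n*w = w but w*n stays w*n.
(w+13) * 12 = (w+13) repeated 12 times. Each intermediate +13 is absorbed by the following w; only the last survives: w*12+13.
Result = w*12+13

w*12+13


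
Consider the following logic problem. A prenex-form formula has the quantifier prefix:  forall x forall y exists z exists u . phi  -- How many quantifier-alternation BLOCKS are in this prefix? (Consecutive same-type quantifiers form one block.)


Quantifier-type sequence: A A E E  (A=forall, E=exists)
Group into maximal same-type runs:
  Ax2 | Ex2
Number of blocks = 2

2


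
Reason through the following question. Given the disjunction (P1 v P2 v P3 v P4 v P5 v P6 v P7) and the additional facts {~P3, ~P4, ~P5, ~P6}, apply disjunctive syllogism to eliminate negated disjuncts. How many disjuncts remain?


Original disjuncts (7): P1, P2, P3, P4, P5, P6, P7
Negated (eliminate): ~P3, ~P4, ~P5, ~P6
Remaining disjuncts: P1, P2, P7
Count = 7 - 4 = 3

3


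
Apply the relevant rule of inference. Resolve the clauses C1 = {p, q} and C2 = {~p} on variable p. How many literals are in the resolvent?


Remove p from C1 and ~p from C2.
C1 remainder: {q}
C2 remainder: {}
Union (resolvent): {q}
Resolvent has 1 literal(s).

1


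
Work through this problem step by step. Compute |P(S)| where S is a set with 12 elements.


The power set of a set with n elements has 2^n elements.
|P(S)| = 2^12 = 4096

4096


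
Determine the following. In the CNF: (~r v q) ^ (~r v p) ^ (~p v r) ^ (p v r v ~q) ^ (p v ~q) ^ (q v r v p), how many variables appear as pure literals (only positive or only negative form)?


Check each variable for pure literal status:
p: mixed (not pure)
q: mixed (not pure)
r: mixed (not pure)
Pure literal count = 0

0


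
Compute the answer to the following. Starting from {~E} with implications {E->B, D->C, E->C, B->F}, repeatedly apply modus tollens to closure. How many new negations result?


Initial negated facts: {~E}
Apply modus tollens to closure:
  (no implication fires)
Final negated: {~E}
New negations: {(none)}
Count = 0

0


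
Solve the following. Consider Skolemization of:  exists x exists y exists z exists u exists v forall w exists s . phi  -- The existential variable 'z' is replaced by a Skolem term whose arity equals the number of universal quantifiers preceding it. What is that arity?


Quantifier prefix: exists x exists y exists z exists u exists v forall w exists s
'z' is existentially quantified at position 3.
No universal quantifiers precede it.
Skolem function arity = 0 (a Skolem constant)

0


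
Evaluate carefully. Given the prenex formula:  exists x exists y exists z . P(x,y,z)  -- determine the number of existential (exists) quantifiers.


Quantifier prefix: exists x exists y exists z
Mark each quantifier type:
  E E E
Universal count = 0, Existential count = 3
Asked for existential (exists) quantifiers: 3

3


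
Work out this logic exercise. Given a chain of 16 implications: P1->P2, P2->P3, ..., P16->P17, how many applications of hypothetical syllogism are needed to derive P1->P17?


With 16 implications in a chain connecting 17 propositions:
P1->P2, P2->P3, ..., P16->P17
Steps needed = (number of implications) - 1 = 16 - 1 = 15

15


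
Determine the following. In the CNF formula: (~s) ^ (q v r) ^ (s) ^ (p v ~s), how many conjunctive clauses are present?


A CNF formula is a conjunction of clauses.
Clauses are separated by ^.
Counting the conjuncts: 4 clauses.

4


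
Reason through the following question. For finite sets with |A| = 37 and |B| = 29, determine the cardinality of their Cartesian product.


The Cartesian product A x B contains all ordered pairs (a, b).
|A x B| = |A| * |B| = 37 * 29 = 1073

1073


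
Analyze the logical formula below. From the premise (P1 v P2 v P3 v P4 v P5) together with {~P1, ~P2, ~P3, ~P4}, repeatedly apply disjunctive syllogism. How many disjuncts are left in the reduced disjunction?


Original disjuncts (5): P1, P2, P3, P4, P5
Negated (eliminate): ~P1, ~P2, ~P3, ~P4
Remaining disjuncts: P5
Count = 5 - 4 = 1

1


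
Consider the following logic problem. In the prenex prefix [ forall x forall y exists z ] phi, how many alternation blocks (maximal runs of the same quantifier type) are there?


Quantifier-type sequence: A A E  (A=forall, E=exists)
Group into maximal same-type runs:
  Ax2 | Ex1
Number of blocks = 2

2


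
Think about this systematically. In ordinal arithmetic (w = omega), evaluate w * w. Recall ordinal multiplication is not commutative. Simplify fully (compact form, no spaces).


Compute w * w.
Ordinal * is associative and left-distributive over +, but NOT commutative; for finite n>1, n*w = w but w*n stays w*n.
w * w = w^2 by definition.
Result = w^2

w^2


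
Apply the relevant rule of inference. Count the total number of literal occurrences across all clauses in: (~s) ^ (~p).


Counting literals in each clause:
Clause 1: 1 literal(s)
Clause 2: 1 literal(s)
Total = 2

2


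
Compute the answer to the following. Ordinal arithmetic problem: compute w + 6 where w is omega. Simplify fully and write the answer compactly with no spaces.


Compute w + 6.
Ordinal + is associative but NOT commutative; for finite n>0, n + w = w but w + n stays w+n.
w + 6 is already in normal form (a successor ordinal beyond w).
Result = w+6

w+6


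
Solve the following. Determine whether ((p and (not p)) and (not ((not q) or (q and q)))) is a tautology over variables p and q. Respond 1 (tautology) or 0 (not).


Check all 4 assignments:
p=0, q=0: 0
p=0, q=1: 0
p=1, q=0: 0
p=1, q=1: 0
Satisfying count = 0/4.
Tautology iff count = 4: no.

0


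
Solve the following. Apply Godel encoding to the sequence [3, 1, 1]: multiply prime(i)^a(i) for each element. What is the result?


Encode each element as an exponent of the corresponding prime:
  2^3 = 8
  3^1 = 3
  5^1 = 5
Product = 8 * 3 * 5 = 120

120


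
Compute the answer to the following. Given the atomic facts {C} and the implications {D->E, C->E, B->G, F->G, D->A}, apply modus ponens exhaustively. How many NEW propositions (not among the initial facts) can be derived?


Initial facts: {C}
Apply modus ponens to closure:
  C and C->E  =>  E
Final known: {C, E}
New propositions: {E}
Count = 1

1


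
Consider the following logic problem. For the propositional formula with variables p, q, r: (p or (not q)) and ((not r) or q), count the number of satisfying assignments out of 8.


Evaluate all 8 assignments for p, q, r:
p=0, q=0, r=0: 1
p=0, q=0, r=1: 0
p=0, q=1, r=0: 0
p=0, q=1, r=1: 0
p=1, q=0, r=0: 1
p=1, q=0, r=1: 0
p=1, q=1, r=0: 1
p=1, q=1, r=1: 1
Satisfying count = 4

4


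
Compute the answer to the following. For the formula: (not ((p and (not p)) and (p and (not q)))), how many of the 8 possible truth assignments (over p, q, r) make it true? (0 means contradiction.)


Check all 8 assignments:
p=0, q=0, r=0: 1
p=0, q=0, r=1: 1
p=0, q=1, r=0: 1
p=0, q=1, r=1: 1
p=1, q=0, r=0: 1
p=1, q=0, r=1: 1
p=1, q=1, r=0: 1
p=1, q=1, r=1: 1
Count of True = 8

8


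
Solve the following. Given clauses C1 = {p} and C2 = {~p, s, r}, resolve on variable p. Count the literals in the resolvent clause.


Remove p from C1 and ~p from C2.
C1 remainder: {}
C2 remainder: {s, r}
Union (resolvent): {r, s}
Resolvent has 2 literal(s).

2


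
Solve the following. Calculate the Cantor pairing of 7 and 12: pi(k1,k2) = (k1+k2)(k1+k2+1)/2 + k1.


k1 + k2 = 19
(k1+k2)(k1+k2+1)/2 = 19 * 20 / 2 = 190
pi = 190 + 7 = 197

197


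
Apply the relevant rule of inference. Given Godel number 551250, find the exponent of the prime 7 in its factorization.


Factorize 551250 by dividing by 7 repeatedly.
Division steps: 7 divides 551250 exactly 2 time(s).
Exponent of 7 = 2

2


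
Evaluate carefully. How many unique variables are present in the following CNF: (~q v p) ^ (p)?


Identify each variable that appears in the formula.
Variables found: p, q
Count = 2

2


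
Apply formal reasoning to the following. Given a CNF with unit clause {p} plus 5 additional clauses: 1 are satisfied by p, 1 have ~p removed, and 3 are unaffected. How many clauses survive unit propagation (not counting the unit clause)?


Satisfied (removed): 1
Shortened (remain): 1
Unchanged (remain): 3
Remaining = 1 + 3 = 4

4


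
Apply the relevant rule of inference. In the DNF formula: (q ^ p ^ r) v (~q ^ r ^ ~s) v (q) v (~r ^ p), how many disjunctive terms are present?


A DNF formula is a disjunction of terms (conjunctions).
Terms are separated by v.
Counting the disjuncts: 4 terms.

4


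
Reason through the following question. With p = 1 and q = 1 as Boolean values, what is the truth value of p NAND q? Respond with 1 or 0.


p = 1, q = 1
Operation: p NAND q
Evaluate: 1 NAND 1 = 0

0


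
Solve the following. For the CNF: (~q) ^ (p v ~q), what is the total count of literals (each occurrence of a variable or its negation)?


Counting literals in each clause:
Clause 1: 1 literal(s)
Clause 2: 2 literal(s)
Total = 3

3


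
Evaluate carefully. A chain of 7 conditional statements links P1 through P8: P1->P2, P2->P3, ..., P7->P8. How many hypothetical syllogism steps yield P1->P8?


With 7 implications in a chain connecting 8 propositions:
P1->P2, P2->P3, ..., P7->P8
Steps needed = (number of implications) - 1 = 7 - 1 = 6

6


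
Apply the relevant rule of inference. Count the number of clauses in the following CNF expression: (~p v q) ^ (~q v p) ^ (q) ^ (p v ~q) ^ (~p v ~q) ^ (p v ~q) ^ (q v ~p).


A CNF formula is a conjunction of clauses.
Clauses are separated by ^.
Counting the conjuncts: 7 clauses.

7


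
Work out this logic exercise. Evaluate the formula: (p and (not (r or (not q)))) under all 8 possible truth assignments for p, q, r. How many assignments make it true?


Check all 8 assignments:
p=0, q=0, r=0: 0
p=0, q=0, r=1: 0
p=0, q=1, r=0: 0
p=0, q=1, r=1: 0
p=1, q=0, r=0: 0
p=1, q=0, r=1: 0
p=1, q=1, r=0: 1
p=1, q=1, r=1: 0
Count of True = 1

1


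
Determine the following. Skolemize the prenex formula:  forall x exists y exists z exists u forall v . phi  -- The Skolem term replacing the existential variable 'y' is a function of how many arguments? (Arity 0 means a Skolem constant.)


Quantifier prefix: forall x exists y exists z exists u forall v
'y' is existentially quantified at position 2.
Universal variables preceding it: x
Skolem function arity = 1

1


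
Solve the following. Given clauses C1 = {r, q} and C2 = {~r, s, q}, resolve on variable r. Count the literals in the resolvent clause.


Remove r from C1 and ~r from C2.
C1 remainder: {q}
C2 remainder: {s, q}
Union (resolvent): {q, s}
Resolvent has 2 literal(s).

2


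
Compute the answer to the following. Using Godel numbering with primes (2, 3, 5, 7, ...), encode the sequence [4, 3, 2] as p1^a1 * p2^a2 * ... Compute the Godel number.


Encode each element as an exponent of the corresponding prime:
  2^4 = 16
  3^3 = 27
  5^2 = 25
Product = 16 * 27 * 25 = 10800

10800


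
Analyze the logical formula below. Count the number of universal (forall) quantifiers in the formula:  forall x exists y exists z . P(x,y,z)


Quantifier prefix: forall x exists y exists z
Mark each quantifier type:
  U E E
Universal count = 1, Existential count = 2
Asked for universal (forall) quantifiers: 1

1


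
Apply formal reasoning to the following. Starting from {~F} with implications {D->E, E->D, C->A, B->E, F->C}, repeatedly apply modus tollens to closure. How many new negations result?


Initial negated facts: {~F}
Apply modus tollens to closure:
  (no implication fires)
Final negated: {~F}
New negations: {(none)}
Count = 0

0


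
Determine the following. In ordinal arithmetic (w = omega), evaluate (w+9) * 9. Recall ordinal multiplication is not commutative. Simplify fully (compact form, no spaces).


Compute (w+9) * 9.
Ordinal * is associative and left-distributive over +, but NOT commutative; for finite n>1, n*w = w but w*n stays w*n.
(w+9) * 9 = (w+9) repeated 9 times. Each intermediate +9 is absorbed by the following w; only the last survives: w*9+9.
Result = w*9+9

w*9+9


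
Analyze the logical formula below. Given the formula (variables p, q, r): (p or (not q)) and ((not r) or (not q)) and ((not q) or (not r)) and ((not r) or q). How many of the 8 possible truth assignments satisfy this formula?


Evaluate all 8 assignments for p, q, r:
p=0, q=0, r=0: 1
p=0, q=0, r=1: 0
p=0, q=1, r=0: 0
p=0, q=1, r=1: 0
p=1, q=0, r=0: 1
p=1, q=0, r=1: 0
p=1, q=1, r=0: 1
p=1, q=1, r=1: 0
Satisfying count = 3

3


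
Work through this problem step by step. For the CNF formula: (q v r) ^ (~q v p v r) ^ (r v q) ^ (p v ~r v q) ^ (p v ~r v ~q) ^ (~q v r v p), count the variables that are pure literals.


Check each variable for pure literal status:
p: pure positive
q: mixed (not pure)
r: mixed (not pure)
Pure literal count = 1

1


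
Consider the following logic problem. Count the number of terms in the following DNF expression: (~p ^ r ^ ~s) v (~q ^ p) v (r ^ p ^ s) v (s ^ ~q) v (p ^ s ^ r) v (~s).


A DNF formula is a disjunction of terms (conjunctions).
Terms are separated by v.
Counting the disjuncts: 6 terms.

6


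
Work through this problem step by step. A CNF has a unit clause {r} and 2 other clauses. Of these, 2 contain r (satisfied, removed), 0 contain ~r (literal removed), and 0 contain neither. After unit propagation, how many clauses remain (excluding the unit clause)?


Satisfied (removed): 2
Shortened (remain): 0
Unchanged (remain): 0
Remaining = 0 + 0 = 0

0


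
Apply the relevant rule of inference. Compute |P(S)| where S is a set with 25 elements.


The power set of a set with n elements has 2^n elements.
|P(S)| = 2^25 = 33554432

33554432


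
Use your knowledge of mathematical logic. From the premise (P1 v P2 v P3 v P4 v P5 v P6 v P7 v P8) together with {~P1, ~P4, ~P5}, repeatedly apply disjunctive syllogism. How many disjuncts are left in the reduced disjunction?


Original disjuncts (8): P1, P2, P3, P4, P5, P6, P7, P8
Negated (eliminate): ~P1, ~P4, ~P5
Remaining disjuncts: P2, P3, P6, P7, P8
Count = 8 - 3 = 5

5


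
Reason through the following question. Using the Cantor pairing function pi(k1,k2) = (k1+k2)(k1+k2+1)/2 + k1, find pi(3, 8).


k1 + k2 = 11
(k1+k2)(k1+k2+1)/2 = 11 * 12 / 2 = 66
pi = 66 + 3 = 69

69


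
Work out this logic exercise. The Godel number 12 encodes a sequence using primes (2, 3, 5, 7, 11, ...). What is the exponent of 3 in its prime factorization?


Factorize 12 by dividing by 3 repeatedly.
Division steps: 3 divides 12 exactly 1 time(s).
Exponent of 3 = 1

1


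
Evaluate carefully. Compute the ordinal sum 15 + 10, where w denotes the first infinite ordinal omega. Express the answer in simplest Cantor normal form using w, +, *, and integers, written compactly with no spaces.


Compute 15 + 10.
Ordinal + is associative but NOT commutative; for finite n>0, n + w = w but w + n stays w+n.
Both operands finite; ordinal + agrees with natural +: 15 + 10 = 25.
Result = 25

25


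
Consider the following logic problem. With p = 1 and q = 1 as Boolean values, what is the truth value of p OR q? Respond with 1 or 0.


p = 1, q = 1
Operation: p OR q
Evaluate: 1 OR 1 = 1

1


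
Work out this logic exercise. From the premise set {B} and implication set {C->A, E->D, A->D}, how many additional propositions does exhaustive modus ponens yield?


Initial facts: {B}
Apply modus ponens to closure:
  (no implication fires)
Final known: {B}
New propositions: {(none)}
Count = 0

0


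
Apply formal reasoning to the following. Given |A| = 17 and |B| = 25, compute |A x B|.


The Cartesian product A x B contains all ordered pairs (a, b).
|A x B| = |A| * |B| = 17 * 25 = 425

425


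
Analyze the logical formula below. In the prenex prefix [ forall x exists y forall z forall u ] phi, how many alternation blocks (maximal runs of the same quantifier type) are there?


Quantifier-type sequence: A E A A  (A=forall, E=exists)
Group into maximal same-type runs:
  Ax1 | Ex1 | Ax2
Number of blocks = 3

3


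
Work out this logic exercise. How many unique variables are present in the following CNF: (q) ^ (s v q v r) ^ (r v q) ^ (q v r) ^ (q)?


Identify each variable that appears in the formula.
Variables found: q, r, s
Count = 3

3


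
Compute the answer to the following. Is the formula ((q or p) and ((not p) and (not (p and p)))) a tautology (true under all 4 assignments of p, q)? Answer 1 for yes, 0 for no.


Check all 4 assignments:
p=0, q=0: 0
p=0, q=1: 1
p=1, q=0: 0
p=1, q=1: 0
Satisfying count = 1/4.
Tautology iff count = 4: no.

0


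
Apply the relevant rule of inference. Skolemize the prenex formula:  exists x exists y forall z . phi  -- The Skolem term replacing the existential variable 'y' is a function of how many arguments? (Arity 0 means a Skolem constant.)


Quantifier prefix: exists x exists y forall z
'y' is existentially quantified at position 2.
No universal quantifiers precede it.
Skolem function arity = 0 (a Skolem constant)

0


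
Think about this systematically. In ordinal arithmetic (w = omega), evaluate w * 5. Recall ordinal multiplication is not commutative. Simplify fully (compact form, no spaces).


Compute w * 5.
Ordinal * is associative and left-distributive over +, but NOT commutative; for finite n>1, n*w = w but w*n stays w*n.
w * 5 means 5 copies of w concatenated: w*5.
Result = w*5

w*5


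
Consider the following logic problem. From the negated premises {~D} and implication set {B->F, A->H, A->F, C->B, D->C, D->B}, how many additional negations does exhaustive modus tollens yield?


Initial negated facts: {~D}
Apply modus tollens to closure:
  (no implication fires)
Final negated: {~D}
New negations: {(none)}
Count = 0

0


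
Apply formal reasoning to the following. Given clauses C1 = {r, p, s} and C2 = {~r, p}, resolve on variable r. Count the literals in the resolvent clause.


Remove r from C1 and ~r from C2.
C1 remainder: {p, s}
C2 remainder: {p}
Union (resolvent): {p, s}
Resolvent has 2 literal(s).

2


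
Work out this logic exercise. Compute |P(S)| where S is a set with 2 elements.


The power set of a set with n elements has 2^n elements.
|P(S)| = 2^2 = 4

4


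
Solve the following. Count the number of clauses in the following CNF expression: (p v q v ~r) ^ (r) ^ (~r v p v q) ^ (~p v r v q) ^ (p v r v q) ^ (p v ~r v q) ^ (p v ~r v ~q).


A CNF formula is a conjunction of clauses.
Clauses are separated by ^.
Counting the conjuncts: 7 clauses.

7


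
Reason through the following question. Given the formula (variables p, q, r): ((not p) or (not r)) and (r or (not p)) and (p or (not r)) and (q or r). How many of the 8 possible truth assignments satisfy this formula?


Evaluate all 8 assignments for p, q, r:
p=0, q=0, r=0: 0
p=0, q=0, r=1: 0
p=0, q=1, r=0: 1
p=0, q=1, r=1: 0
p=1, q=0, r=0: 0
p=1, q=0, r=1: 0
p=1, q=1, r=0: 0
p=1, q=1, r=1: 0
Satisfying count = 1

1


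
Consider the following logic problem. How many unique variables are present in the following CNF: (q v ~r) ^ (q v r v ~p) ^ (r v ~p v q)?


Identify each variable that appears in the formula.
Variables found: p, q, r
Count = 3

3


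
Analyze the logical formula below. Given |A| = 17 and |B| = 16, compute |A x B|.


The Cartesian product A x B contains all ordered pairs (a, b).
|A x B| = |A| * |B| = 17 * 16 = 272

272


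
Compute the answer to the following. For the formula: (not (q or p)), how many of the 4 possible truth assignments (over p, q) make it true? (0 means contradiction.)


Check all 4 assignments:
p=0, q=0: 1
p=0, q=1: 0
p=1, q=0: 0
p=1, q=1: 0
Count of True = 1

1


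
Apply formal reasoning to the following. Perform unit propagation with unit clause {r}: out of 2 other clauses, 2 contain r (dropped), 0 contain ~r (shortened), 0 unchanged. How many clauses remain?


Satisfied (removed): 2
Shortened (remain): 0
Unchanged (remain): 0
Remaining = 0 + 0 = 0

0


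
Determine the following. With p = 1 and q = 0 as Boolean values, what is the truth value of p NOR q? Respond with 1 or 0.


p = 1, q = 0
Operation: p NOR q
Evaluate: 1 NOR 0 = 0

0


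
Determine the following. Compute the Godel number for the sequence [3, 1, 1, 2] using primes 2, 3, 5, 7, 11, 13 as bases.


Encode each element as an exponent of the corresponding prime:
  2^3 = 8
  3^1 = 3
  5^1 = 5
  7^2 = 49
Product = 8 * 3 * 5 * 49 = 5880

5880


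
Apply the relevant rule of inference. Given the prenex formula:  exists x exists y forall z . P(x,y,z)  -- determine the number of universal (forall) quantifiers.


Quantifier prefix: exists x exists y forall z
Mark each quantifier type:
  E E U
Universal count = 1, Existential count = 2
Asked for universal (forall) quantifiers: 1

1


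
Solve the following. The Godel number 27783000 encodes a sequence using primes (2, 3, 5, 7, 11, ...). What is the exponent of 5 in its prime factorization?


Factorize 27783000 by dividing by 5 repeatedly.
Division steps: 5 divides 27783000 exactly 3 time(s).
Exponent of 5 = 3

3


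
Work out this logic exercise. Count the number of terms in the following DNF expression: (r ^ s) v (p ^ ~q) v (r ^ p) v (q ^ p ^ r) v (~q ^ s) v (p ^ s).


A DNF formula is a disjunction of terms (conjunctions).
Terms are separated by v.
Counting the disjuncts: 6 terms.

6


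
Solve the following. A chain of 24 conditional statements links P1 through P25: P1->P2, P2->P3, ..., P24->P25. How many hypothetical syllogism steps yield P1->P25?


With 24 implications in a chain connecting 25 propositions:
P1->P2, P2->P3, ..., P24->P25
Steps needed = (number of implications) - 1 = 24 - 1 = 23

23


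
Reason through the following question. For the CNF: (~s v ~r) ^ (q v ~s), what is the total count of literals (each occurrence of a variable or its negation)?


Counting literals in each clause:
Clause 1: 2 literal(s)
Clause 2: 2 literal(s)
Total = 4

4


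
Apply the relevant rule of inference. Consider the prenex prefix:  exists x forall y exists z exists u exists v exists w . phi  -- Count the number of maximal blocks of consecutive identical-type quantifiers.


Quantifier-type sequence: E A E E E E  (A=forall, E=exists)
Group into maximal same-type runs:
  Ex1 | Ax1 | Ex4
Number of blocks = 3

3


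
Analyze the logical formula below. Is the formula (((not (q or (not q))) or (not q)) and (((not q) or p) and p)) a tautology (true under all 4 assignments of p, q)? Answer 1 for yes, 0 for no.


Check all 4 assignments:
p=0, q=0: 0
p=0, q=1: 0
p=1, q=0: 1
p=1, q=1: 0
Satisfying count = 1/4.
Tautology iff count = 4: no.

0


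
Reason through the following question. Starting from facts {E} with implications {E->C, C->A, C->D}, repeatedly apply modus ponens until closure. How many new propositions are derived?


Initial facts: {E}
Apply modus ponens to closure:
  E and E->C  =>  C
  C and C->A  =>  A
  C and C->D  =>  D
Final known: {A, C, D, E}
New propositions: {A, C, D}
Count = 3

3


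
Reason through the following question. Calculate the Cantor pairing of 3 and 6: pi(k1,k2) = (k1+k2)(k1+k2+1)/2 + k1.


k1 + k2 = 9
(k1+k2)(k1+k2+1)/2 = 9 * 10 / 2 = 45
pi = 45 + 3 = 48

48


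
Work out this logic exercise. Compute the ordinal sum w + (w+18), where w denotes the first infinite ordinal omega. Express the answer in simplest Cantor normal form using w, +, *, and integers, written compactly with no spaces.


Compute w + (w+18).
Ordinal + is associative but NOT commutative; for finite n>0, n + w = w but w + n stays w+n.
w + (w+18) = (w+w) + 18 = w*2+18.
Result = w*2+18

w*2+18


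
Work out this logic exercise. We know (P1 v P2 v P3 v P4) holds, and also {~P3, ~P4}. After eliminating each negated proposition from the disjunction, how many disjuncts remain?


Original disjuncts (4): P1, P2, P3, P4
Negated (eliminate): ~P3, ~P4
Remaining disjuncts: P1, P2
Count = 4 - 2 = 2

2


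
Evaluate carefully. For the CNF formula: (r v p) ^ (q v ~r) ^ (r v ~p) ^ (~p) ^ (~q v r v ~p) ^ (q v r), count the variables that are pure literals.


Check each variable for pure literal status:
p: mixed (not pure)
q: mixed (not pure)
r: mixed (not pure)
Pure literal count = 0

0


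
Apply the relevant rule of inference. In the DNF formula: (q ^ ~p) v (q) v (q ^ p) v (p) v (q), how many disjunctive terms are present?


A DNF formula is a disjunction of terms (conjunctions).
Terms are separated by v.
Counting the disjuncts: 5 terms.

5


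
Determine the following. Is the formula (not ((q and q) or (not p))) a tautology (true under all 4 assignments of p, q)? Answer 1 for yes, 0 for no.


Check all 4 assignments:
p=0, q=0: 0
p=0, q=1: 0
p=1, q=0: 1
p=1, q=1: 0
Satisfying count = 1/4.
Tautology iff count = 4: no.

0


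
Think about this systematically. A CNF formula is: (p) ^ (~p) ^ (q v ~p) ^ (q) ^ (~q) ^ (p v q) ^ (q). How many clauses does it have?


A CNF formula is a conjunction of clauses.
Clauses are separated by ^.
Counting the conjuncts: 7 clauses.

7


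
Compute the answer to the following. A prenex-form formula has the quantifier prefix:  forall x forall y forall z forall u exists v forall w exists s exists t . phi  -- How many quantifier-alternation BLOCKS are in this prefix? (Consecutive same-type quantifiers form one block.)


Quantifier-type sequence: A A A A E A E E  (A=forall, E=exists)
Group into maximal same-type runs:
  Ax4 | Ex1 | Ax1 | Ex2
Number of blocks = 4

4


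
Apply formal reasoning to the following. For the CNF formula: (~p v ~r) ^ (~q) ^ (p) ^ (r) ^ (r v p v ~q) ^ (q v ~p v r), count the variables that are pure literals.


Check each variable for pure literal status:
p: mixed (not pure)
q: mixed (not pure)
r: mixed (not pure)
Pure literal count = 0

0


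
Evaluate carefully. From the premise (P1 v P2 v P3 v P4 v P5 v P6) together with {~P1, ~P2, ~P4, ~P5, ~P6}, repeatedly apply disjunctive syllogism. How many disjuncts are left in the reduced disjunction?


Original disjuncts (6): P1, P2, P3, P4, P5, P6
Negated (eliminate): ~P1, ~P2, ~P4, ~P5, ~P6
Remaining disjuncts: P3
Count = 6 - 5 = 1

1


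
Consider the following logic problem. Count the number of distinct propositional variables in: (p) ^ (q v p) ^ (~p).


Identify each variable that appears in the formula.
Variables found: p, q
Count = 2

2


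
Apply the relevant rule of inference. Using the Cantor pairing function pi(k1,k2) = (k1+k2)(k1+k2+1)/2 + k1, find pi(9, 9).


k1 + k2 = 18
(k1+k2)(k1+k2+1)/2 = 18 * 19 / 2 = 171
pi = 171 + 9 = 180

180


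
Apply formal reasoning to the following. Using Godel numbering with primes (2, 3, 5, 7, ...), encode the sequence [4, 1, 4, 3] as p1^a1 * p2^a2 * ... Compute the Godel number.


Encode each element as an exponent of the corresponding prime:
  2^4 = 16
  3^1 = 3
  5^4 = 625
  7^3 = 343
Product = 16 * 3 * 625 * 343 = 10290000

10290000


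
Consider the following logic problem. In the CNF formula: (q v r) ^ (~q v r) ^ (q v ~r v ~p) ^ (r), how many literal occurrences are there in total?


Counting literals in each clause:
Clause 1: 2 literal(s)
Clause 2: 2 literal(s)
Clause 3: 3 literal(s)
Clause 4: 1 literal(s)
Total = 8

8


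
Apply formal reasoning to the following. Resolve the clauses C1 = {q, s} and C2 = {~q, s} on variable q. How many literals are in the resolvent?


Remove q from C1 and ~q from C2.
C1 remainder: {s}
C2 remainder: {s}
Union (resolvent): {s}
Resolvent has 1 literal(s).

1


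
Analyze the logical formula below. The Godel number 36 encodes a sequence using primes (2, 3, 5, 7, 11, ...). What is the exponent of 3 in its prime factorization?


Factorize 36 by dividing by 3 repeatedly.
Division steps: 3 divides 36 exactly 2 time(s).
Exponent of 3 = 2

2


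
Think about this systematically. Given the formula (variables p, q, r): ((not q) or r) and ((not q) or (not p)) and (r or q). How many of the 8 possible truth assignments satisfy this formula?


Evaluate all 8 assignments for p, q, r:
p=0, q=0, r=0: 0
p=0, q=0, r=1: 1
p=0, q=1, r=0: 0
p=0, q=1, r=1: 1
p=1, q=0, r=0: 0
p=1, q=0, r=1: 1
p=1, q=1, r=0: 0
p=1, q=1, r=1: 0
Satisfying count = 3

3


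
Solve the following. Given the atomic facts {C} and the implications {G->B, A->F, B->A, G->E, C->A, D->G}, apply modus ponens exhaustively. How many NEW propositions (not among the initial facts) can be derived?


Initial facts: {C}
Apply modus ponens to closure:
  C and C->A  =>  A
  A and A->F  =>  F
Final known: {A, C, F}
New propositions: {A, F}
Count = 2

2


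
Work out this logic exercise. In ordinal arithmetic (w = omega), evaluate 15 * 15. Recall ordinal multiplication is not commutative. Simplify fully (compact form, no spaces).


Compute 15 * 15.
Ordinal * is associative and left-distributive over +, but NOT commutative; for finite n>1, n*w = w but w*n stays w*n.
Both finite; ordinal * agrees with natural *: 15 * 15 = 225.
Result = 225

225


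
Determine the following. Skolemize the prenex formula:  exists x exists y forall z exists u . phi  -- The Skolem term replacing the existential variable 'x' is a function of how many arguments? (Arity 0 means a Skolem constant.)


Quantifier prefix: exists x exists y forall z exists u
'x' is existentially quantified at position 1.
No universal quantifiers precede it.
Skolem function arity = 0 (a Skolem constant)

0


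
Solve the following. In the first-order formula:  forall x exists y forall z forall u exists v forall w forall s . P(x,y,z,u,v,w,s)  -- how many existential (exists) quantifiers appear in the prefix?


Quantifier prefix: forall x exists y forall z forall u exists v forall w forall s
Mark each quantifier type:
  U E U U E U U
Universal count = 5, Existential count = 2
Asked for existential (exists) quantifiers: 2

2


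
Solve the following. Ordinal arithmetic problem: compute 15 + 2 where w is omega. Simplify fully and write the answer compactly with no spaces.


Compute 15 + 2.
Ordinal + is associative but NOT commutative; for finite n>0, n + w = w but w + n stays w+n.
Both operands finite; ordinal + agrees with natural +: 15 + 2 = 17.
Result = 17

17


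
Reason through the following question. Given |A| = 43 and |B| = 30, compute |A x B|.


The Cartesian product A x B contains all ordered pairs (a, b).
|A x B| = |A| * |B| = 43 * 30 = 1290

1290


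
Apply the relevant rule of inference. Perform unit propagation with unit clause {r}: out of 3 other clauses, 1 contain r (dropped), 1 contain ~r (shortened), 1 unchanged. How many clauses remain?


Satisfied (removed): 1
Shortened (remain): 1
Unchanged (remain): 1
Remaining = 1 + 1 = 2

2


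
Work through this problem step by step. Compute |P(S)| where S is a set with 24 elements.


The power set of a set with n elements has 2^n elements.
|P(S)| = 2^24 = 16777216

16777216


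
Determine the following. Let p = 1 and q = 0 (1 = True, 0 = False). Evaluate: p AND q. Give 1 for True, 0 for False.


p = 1, q = 0
Operation: p AND q
Evaluate: 1 AND 0 = 0

0


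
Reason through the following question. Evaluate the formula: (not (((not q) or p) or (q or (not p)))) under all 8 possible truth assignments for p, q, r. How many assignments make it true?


Check all 8 assignments:
p=0, q=0, r=0: 0
p=0, q=0, r=1: 0
p=0, q=1, r=0: 0
p=0, q=1, r=1: 0
p=1, q=0, r=0: 0
p=1, q=0, r=1: 0
p=1, q=1, r=0: 0
p=1, q=1, r=1: 0
Count of True = 0

0


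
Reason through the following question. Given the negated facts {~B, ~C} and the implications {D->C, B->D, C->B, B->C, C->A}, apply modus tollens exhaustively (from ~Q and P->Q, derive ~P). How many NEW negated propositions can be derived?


Initial negated facts: {~B, ~C}
Apply modus tollens to closure:
  ~C and D->C  =>  ~D
Final negated: {~B, ~C, ~D}
New negations: {~D}
Count = 1

1


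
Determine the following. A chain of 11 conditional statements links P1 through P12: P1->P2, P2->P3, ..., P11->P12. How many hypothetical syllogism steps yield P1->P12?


With 11 implications in a chain connecting 12 propositions:
P1->P2, P2->P3, ..., P11->P12
Steps needed = (number of implications) - 1 = 11 - 1 = 10

10


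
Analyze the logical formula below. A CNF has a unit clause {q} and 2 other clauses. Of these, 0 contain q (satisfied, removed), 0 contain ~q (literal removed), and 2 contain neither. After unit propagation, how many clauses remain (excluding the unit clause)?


Satisfied (removed): 0
Shortened (remain): 0
Unchanged (remain): 2
Remaining = 0 + 2 = 2

2


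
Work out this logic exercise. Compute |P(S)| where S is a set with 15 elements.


The power set of a set with n elements has 2^n elements.
|P(S)| = 2^15 = 32768

32768


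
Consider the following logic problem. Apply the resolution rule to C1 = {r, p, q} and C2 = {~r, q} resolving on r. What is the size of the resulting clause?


Remove r from C1 and ~r from C2.
C1 remainder: {p, q}
C2 remainder: {q}
Union (resolvent): {p, q}
Resolvent has 2 literal(s).

2


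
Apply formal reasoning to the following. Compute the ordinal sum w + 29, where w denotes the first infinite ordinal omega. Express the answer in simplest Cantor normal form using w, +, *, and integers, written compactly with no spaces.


Compute w + 29.
Ordinal + is associative but NOT commutative; for finite n>0, n + w = w but w + n stays w+n.
w + 29 is already in normal form (a successor ordinal beyond w).
Result = w+29

w+29


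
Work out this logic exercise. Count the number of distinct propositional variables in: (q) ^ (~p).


Identify each variable that appears in the formula.
Variables found: p, q
Count = 2

2


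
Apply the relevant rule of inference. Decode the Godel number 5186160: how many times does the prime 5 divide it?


Factorize 5186160 by dividing by 5 repeatedly.
Division steps: 5 divides 5186160 exactly 1 time(s).
Exponent of 5 = 1

1


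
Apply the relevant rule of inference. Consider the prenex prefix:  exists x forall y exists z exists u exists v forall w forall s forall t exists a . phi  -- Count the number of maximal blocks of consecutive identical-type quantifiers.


Quantifier-type sequence: E A E E E A A A E  (A=forall, E=exists)
Group into maximal same-type runs:
  Ex1 | Ax1 | Ex3 | Ax3 | Ex1
Number of blocks = 5

5


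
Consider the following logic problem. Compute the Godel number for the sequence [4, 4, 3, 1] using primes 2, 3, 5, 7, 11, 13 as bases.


Encode each element as an exponent of the corresponding prime:
  2^4 = 16
  3^4 = 81
  5^3 = 125
  7^1 = 7
Product = 16 * 81 * 125 * 7 = 1134000

1134000


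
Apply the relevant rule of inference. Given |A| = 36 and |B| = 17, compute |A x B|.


The Cartesian product A x B contains all ordered pairs (a, b).
|A x B| = |A| * |B| = 36 * 17 = 612

612


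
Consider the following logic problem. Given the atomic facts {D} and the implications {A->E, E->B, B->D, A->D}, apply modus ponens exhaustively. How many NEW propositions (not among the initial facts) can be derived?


Initial facts: {D}
Apply modus ponens to closure:
  (no implication fires)
Final known: {D}
New propositions: {(none)}
Count = 0

0


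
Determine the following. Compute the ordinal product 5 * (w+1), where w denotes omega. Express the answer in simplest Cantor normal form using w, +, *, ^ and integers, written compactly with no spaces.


Compute 5 * (w+1).
Ordinal * is associative and left-distributive over +, but NOT commutative; for finite n>1, n*w = w but w*n stays w*n.
By left-distributivity: 5 * (w+1) = 5*w + 5*1 = w + 5 = w+5.
Result = w+5

w+5


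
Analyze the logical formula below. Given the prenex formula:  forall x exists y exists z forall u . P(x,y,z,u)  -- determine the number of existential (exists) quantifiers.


Quantifier prefix: forall x exists y exists z forall u
Mark each quantifier type:
  U E E U
Universal count = 2, Existential count = 2
Asked for existential (exists) quantifiers: 2

2


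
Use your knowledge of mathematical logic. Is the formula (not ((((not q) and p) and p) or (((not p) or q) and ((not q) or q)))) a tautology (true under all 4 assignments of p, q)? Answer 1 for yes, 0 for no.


Check all 4 assignments:
p=0, q=0: 0
p=0, q=1: 0
p=1, q=0: 0
p=1, q=1: 0
Satisfying count = 0/4.
Tautology iff count = 4: no.

0


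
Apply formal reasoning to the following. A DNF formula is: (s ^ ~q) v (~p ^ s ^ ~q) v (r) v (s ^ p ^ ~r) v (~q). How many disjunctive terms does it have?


A DNF formula is a disjunction of terms (conjunctions).
Terms are separated by v.
Counting the disjuncts: 5 terms.

5


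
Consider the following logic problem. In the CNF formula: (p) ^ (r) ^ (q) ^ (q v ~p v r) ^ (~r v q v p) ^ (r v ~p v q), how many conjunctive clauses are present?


A CNF formula is a conjunction of clauses.
Clauses are separated by ^.
Counting the conjuncts: 6 clauses.

6


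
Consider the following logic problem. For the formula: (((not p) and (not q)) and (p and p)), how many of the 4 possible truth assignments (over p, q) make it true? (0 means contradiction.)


Check all 4 assignments:
p=0, q=0: 0
p=0, q=1: 0
p=1, q=0: 0
p=1, q=1: 0
Count of True = 0

0


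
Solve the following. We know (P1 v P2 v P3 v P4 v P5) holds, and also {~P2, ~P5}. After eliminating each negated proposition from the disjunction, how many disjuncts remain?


Original disjuncts (5): P1, P2, P3, P4, P5
Negated (eliminate): ~P2, ~P5
Remaining disjuncts: P1, P3, P4
Count = 5 - 2 = 3

3


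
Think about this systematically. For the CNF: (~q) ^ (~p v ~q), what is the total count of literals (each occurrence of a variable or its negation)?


Counting literals in each clause:
Clause 1: 1 literal(s)
Clause 2: 2 literal(s)
Total = 3

3


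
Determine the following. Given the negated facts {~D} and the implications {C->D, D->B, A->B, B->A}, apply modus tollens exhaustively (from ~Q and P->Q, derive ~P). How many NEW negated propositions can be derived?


Initial negated facts: {~D}
Apply modus tollens to closure:
  ~D and C->D  =>  ~C
Final negated: {~C, ~D}
New negations: {~C}
Count = 1

1


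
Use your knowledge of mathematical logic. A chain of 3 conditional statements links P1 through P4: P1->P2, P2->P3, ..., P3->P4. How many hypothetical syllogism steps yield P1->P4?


With 3 implications in a chain connecting 4 propositions:
P1->P2, P2->P3, ..., P3->P4
Steps needed = (number of implications) - 1 = 3 - 1 = 2

2


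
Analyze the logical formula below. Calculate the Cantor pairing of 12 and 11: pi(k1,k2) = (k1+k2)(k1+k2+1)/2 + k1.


k1 + k2 = 23
(k1+k2)(k1+k2+1)/2 = 23 * 24 / 2 = 276
pi = 276 + 12 = 288

288


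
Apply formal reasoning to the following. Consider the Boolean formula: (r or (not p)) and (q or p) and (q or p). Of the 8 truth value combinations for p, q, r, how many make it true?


Evaluate all 8 assignments for p, q, r:
p=0, q=0, r=0: 0
p=0, q=0, r=1: 0
p=0, q=1, r=0: 1
p=0, q=1, r=1: 1
p=1, q=0, r=0: 0
p=1, q=0, r=1: 1
p=1, q=1, r=0: 0
p=1, q=1, r=1: 1
Satisfying count = 4

4


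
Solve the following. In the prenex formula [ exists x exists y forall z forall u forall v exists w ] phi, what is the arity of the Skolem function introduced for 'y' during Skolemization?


Quantifier prefix: exists x exists y forall z forall u forall v exists w
'y' is existentially quantified at position 2.
No universal quantifiers precede it.
Skolem function arity = 0 (a Skolem constant)

0
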